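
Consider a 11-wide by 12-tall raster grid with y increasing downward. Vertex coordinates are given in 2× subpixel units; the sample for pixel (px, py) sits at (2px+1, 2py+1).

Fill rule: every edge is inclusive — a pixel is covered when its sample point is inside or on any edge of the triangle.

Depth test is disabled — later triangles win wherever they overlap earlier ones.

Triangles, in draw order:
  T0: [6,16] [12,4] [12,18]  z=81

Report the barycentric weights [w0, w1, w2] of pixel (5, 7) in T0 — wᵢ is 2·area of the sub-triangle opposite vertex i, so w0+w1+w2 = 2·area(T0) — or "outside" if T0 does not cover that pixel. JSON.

T0:
  2·area = 84
  edge (6, 16)→(12, 4): d=(6,-12) inclusive
  edge (12, 4)→(12, 18): d=(0,14) inclusive
  edge (12, 18)→(6, 16): d=(-6,-2) inclusive
    (5,3)@(11, 7): e=[6,14,64] → #
    (6,3)@(13, 7): e=[30,-14,68] → ·
    (5,4)@(11, 9): e=[18,14,52] → #
    (6,4)@(13, 9): e=[42,-14,56] → ·
    (4,5)@(9, 11): e=[6,42,36] → #
    (6,5)@(13, 11): e=[54,-14,44] → ·
    (4,6)@(9, 13): e=[18,42,24] → #
    (6,6)@(13, 13): e=[66,-14,32] → ·
    (1,7)@(3, 15): e=[-42,126,0] → ·  [on edge]
    (3,7)@(7, 15): e=[6,70,8] → #
    (6,7)@(13, 15): e=[78,-14,20] → ·
    (3,8)@(7, 17): e=[18,70,-4] → ·
    (4,8)@(9, 17): e=[42,42,0] → #  [on edge]
    (7,9)@(15, 19): e=[126,-42,0] → ·  [on edge]
    (10,10)@(21, 21): e=[210,-126,0] → ·  [on edge]
  covered (11 px):
    · · · · · · · · · · ·
    · · · · · · · · · · ·
    · · · · · · · · · · ·
    · · · · · # · · · · ·
    · · · · · # · · · · ·
    · · · · # # · · · · ·
    · · · · # # · · · · ·
    · · · # # # · · · · ·
    · · · · # # · · · · ·
    · · · · · · · · · · ·
    · · · · · · · · · · ·
    · · · · · · · · · · ·

Answer: [14,16,54]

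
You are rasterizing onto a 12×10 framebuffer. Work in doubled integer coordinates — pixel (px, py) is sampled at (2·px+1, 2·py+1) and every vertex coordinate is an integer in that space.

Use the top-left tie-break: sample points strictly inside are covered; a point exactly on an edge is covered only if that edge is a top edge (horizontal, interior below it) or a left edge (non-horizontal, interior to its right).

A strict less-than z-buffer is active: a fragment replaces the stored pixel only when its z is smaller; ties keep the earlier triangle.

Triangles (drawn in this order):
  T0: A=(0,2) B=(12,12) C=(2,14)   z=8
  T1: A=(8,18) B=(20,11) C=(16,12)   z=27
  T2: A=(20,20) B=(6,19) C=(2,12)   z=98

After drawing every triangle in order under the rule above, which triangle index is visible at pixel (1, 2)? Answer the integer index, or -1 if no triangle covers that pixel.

T0:
  2·area = 124
  edge (0, 2)→(12, 12): d=(12,10) right/bottom  bias=-1
  edge (12, 12)→(2, 14): d=(-10,2) right/bottom  bias=-1
  edge (2, 14)→(0, 2): d=(-2,-12) top-left  bias=+0
    (0,1)@(1, 3): e=[2,112,10] → #
    (1,1)@(3, 3): e=[-18,108,34] → ·
    (0,2)@(1, 5): e=[26,92,6] → #
    (1,2)@(3, 5): e=[6,88,30] → #
    (2,2)@(5, 5): e=[-14,84,54] → ·
    (0,3)@(1, 7): e=[50,72,2] → #
    (2,3)@(5, 7): e=[10,64,50] → #
    (3,3)@(7, 7): e=[-10,60,74] → ·
    (0,4)@(1, 9): e=[74,52,-2] → ·
    (1,4)@(3, 9): e=[54,48,22] → #
    (3,4)@(7, 9): e=[14,40,70] → #
    (4,4)@(9, 9): e=[-6,36,94] → ·
    (8,5)@(17, 11): e=[-62,0,186] → ·  [on edge]
    (3,6)@(7, 13): e=[62,0,62] → ·  [on edge]
  covered (15 px):
    · · · · · · · · · · · ·
    # · · · · · · · · · · ·
    # # · · · · · · · · · ·
    # # # · · · · · · · · ·
    · # # # · · · · · · · ·
    · # # # # · · · · · · ·
    · # # · · · · · · · · ·
    · · · · · · · · · · · ·
    · · · · · · · · · · · ·
    · · · · · · · · · · · ·
T1:
  2·area = 16  (B↔C swapped to make it positive)
  edge (8, 18)→(16, 12): d=(8,-6) top-left  bias=+0
  edge (16, 12)→(20, 11): d=(4,-1) top-left  bias=+0
  edge (20, 11)→(8, 18): d=(-12,7) right/bottom  bias=-1
    (7,6)@(15, 13): e=[2,3,11] → #
    (8,6)@(17, 13): e=[14,5,-3] → ·
    (6,7)@(13, 15): e=[6,9,1] → #
    (7,7)@(15, 15): e=[18,11,-13] → ·
    (6,8)@(13, 17): e=[22,17,-23] → ·
  covered (2 px):
    · · · · · · · · · · · ·
    · · · · · · · · · · · ·
    · · · · · · · · · · · ·
    · · · · · · · · · · · ·
    · · · · · · · · · · · ·
    · · · · · · · · · · · ·
    · · · · · · · # · · · ·
    · · · · · · # · · · · ·
    · · · · · · · · · · · ·
    · · · · · · · · · · · ·
T2:
  2·area = 94
  edge (20, 20)→(6, 19): d=(-14,-1) top-left  bias=+0
  edge (6, 19)→(2, 12): d=(-4,-7) top-left  bias=+0
  edge (2, 12)→(20, 20): d=(18,8) right/bottom  bias=-1
    (1,6)@(3, 13): e=[81,3,10] → #
    (2,6)@(5, 13): e=[83,17,-6] → ·
    (1,7)@(3, 15): e=[53,-5,46] → ·
    (2,7)@(5, 15): e=[55,9,30] → #
    (3,7)@(7, 15): e=[57,23,14] → #
    (4,7)@(9, 15): e=[59,37,-2] → ·
    (2,8)@(5, 17): e=[27,1,66] → #
    (4,8)@(9, 17): e=[31,29,34] → #
    (5,8)@(11, 17): e=[33,43,18] → #
    (6,8)@(13, 17): e=[35,57,2] → #
    (7,8)@(15, 17): e=[37,71,-14] → ·
    (2,9)@(5, 19): e=[-1,-7,102] → ·
  covered (14 px):
    · · · · · · · · · · · ·
    · · · · · · · · · · · ·
    · · · · · · · · · · · ·
    · · · · · · · · · · · ·
    · · · · · · · · · · · ·
    · · · · · · · · · · · ·
    · # · · · · · · · · · ·
    · · # # · · · · · · · ·
    · · # # # # # · · · · ·
    · · · # # # # # # · · ·

Z-buffer (winner per pixel, '.' = empty):
  . . . . . . . . . . . .
  0 . . . . . . . . . . .
  0 0 . . . . . . . . . .
  0 0 0 . . . . . . . . .
  . 0 0 0 . . . . . . . .
  . 0 0 0 0 . . . . . . .
  . 0 0 . . . . 1 . . . .
  . . 2 2 . . 1 . . . . .
  . . 2 2 2 2 2 . . . . .
  . . . 2 2 2 2 2 2 . . .

Answer: 0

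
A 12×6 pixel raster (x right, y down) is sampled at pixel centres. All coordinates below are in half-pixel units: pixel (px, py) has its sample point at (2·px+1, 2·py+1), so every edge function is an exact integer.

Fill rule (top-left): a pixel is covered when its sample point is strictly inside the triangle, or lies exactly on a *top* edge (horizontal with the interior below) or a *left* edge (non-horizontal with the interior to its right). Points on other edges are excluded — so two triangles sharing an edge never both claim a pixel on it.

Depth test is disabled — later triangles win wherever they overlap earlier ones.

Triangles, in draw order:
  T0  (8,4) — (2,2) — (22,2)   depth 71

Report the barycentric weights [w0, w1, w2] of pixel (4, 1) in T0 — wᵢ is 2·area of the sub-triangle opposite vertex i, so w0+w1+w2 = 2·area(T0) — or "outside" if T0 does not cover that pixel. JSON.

T0:
  2·area = 40
  edge (8, 4)→(2, 2): d=(-6,-2) top-left  bias=+0
  edge (2, 2)→(22, 2): d=(20,0) top-left  bias=+0
  edge (22, 2)→(8, 4): d=(-14,2) right/bottom  bias=-1
    (2,1)@(5, 3): e=[0,20,20] → X  [on edge]
    (3,1)@(7, 3): e=[4,20,16] → X
    (4,1)@(9, 3): e=[8,20,12] → X
    (5,1)@(11, 3): e=[12,20,8] → X
    (6,1)@(13, 3): e=[16,20,4] → X
    (7,1)@(15, 3): e=[20,20,0] → .  [on edge]
    (0,2)@(1, 5): e=[-20,60,0] → .  [on edge]
    (2,2)@(5, 5): e=[-12,60,-8] → .
    (3,2)@(7, 5): e=[-8,60,-12] → .
    (4,2)@(9, 5): e=[-4,60,-16] → .
    (5,2)@(11, 5): e=[0,60,-20] → .  [on edge]
    (6,2)@(13, 5): e=[4,60,-24] → .
    (8,3)@(17, 7): e=[0,100,-60] → .  [on edge]
    (11,4)@(23, 9): e=[0,140,-100] → .  [on edge]
  covered (5 px):
    . . . . . . . . . . . .
    . . X X X X X . . . . .
    . . . . . . . . . . . .
    . . . . . . . . . . . .
    . . . . . . . . . . . .
    . . . . . . . . . . . .

Result: [20,12,8]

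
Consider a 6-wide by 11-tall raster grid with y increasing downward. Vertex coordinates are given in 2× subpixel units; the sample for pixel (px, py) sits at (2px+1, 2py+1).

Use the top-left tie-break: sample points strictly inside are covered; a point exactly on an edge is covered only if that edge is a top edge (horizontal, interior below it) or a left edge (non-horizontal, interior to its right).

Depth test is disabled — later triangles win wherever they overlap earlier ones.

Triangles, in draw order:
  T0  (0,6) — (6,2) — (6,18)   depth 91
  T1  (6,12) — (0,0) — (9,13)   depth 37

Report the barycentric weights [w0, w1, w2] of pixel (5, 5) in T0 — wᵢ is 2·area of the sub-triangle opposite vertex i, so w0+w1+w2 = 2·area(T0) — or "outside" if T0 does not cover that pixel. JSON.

T0:
  2·area = 96
  edge (0, 6)→(6, 2): d=(6,-4) top-left  bias=+0
  edge (6, 2)→(6, 18): d=(0,16) right/bottom  bias=-1
  edge (6, 18)→(0, 6): d=(-6,-12) top-left  bias=+0
    (2,1)@(5, 3): e=[2,16,78] → X
    (3,1)@(7, 3): e=[10,-16,102] → .
    (1,2)@(3, 5): e=[6,48,42] → X
    (3,2)@(7, 5): e=[22,-16,90] → .
    (0,3)@(1, 7): e=[10,80,6] → X
    (3,3)@(7, 7): e=[34,-16,78] → .
    (0,4)@(1, 9): e=[22,80,-6] → .
    (1,4)@(3, 9): e=[30,48,18] → X
    (3,4)@(7, 9): e=[46,-16,66] → .
    (1,5)@(3, 11): e=[42,48,6] → X
    (3,5)@(7, 11): e=[58,-16,54] → .
    (1,6)@(3, 13): e=[54,48,-6] → .
  covered (12 px):
    . . . . . .
    . . X . . .
    . X X . . .
    X X X . . .
    . X X . . .
    . X X . . .
    . . X . . .
    . . X . . .
    . . . . . .
    . . . . . .
    . . . . . .
T1:
  2·area = 30
  edge (6, 12)→(0, 0): d=(-6,-12) top-left  bias=+0
  edge (0, 0)→(9, 13): d=(9,13) right/bottom  bias=-1
  edge (9, 13)→(6, 12): d=(-3,-1) top-left  bias=+0
    (1,2)@(3, 5): e=[6,6,18] → X
    (2,2)@(5, 5): e=[30,-20,20] → .
    (1,3)@(3, 7): e=[-6,24,12] → .
    (2,4)@(5, 9): e=[6,16,8] → X
    (3,4)@(7, 9): e=[30,-10,10] → .
    (1,5)@(3, 11): e=[-30,60,0] → .  [on edge]
    (2,5)@(5, 11): e=[-6,34,2] → .
    (3,5)@(7, 11): e=[18,8,4] → X
    (4,5)@(9, 11): e=[42,-18,6] → .
    (3,6)@(7, 13): e=[6,26,-2] → .
    (4,6)@(9, 13): e=[30,0,0] → .  [on edge]
  covered (3 px):
    . . . . . .
    . . . . . .
    . X . . . .
    . . . . . .
    . . X . . .
    . . . X . .
    . . . . . .
    . . . . . .
    . . . . . .
    . . . . . .
    . . . . . .

Answer: "outside"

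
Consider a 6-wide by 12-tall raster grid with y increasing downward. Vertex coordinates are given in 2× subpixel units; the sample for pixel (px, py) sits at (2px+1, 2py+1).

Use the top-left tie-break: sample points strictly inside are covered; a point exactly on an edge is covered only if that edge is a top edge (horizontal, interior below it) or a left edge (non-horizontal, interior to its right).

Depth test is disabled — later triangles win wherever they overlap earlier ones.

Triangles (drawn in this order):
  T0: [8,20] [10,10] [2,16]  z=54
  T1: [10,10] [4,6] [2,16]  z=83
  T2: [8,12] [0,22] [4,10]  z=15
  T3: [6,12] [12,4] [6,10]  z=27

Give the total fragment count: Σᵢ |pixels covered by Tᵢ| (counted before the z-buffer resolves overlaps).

T0:
  2·area = 68  (B↔C swapped to make it positive)
  edge (8, 20)→(2, 16): d=(-6,-4) top-left  bias=+0
  edge (2, 16)→(10, 10): d=(8,-6) top-left  bias=+0
  edge (10, 10)→(8, 20): d=(-2,10) right/bottom  bias=-1
    (5,2)@(11, 5): e=[102,-34,0] → ·  [on edge]
    (4,5)@(9, 11): e=[58,2,8] → #
    (5,5)@(11, 11): e=[66,14,-12] → ·
    (3,6)@(7, 13): e=[38,6,24] → #
    (5,6)@(11, 13): e=[54,30,-16] → ·
    (2,7)@(5, 15): e=[18,10,40] → #
    (4,7)@(9, 15): e=[34,34,0] → ·  [on edge]
    (2,8)@(5, 17): e=[6,26,36] → #
    (4,8)@(9, 17): e=[22,50,-4] → ·
    (2,9)@(5, 19): e=[-6,42,32] → ·
    (3,9)@(7, 19): e=[2,54,12] → #
    (4,9)@(9, 19): e=[10,66,-8] → ·
  covered (8 px):
    · · · · · ·
    · · · · · ·
    · · · · · ·
    · · · · · ·
    · · · · · ·
    · · · · # ·
    · · · # # ·
    · · # # · ·
    · · # # · ·
    · · · # · ·
    · · · · · ·
    · · · · · ·
T1:
  2·area = 68  (B↔C swapped to make it positive)
  edge (10, 10)→(2, 16): d=(-8,6) right/bottom  bias=-1
  edge (2, 16)→(4, 6): d=(2,-10) top-left  bias=+0
  edge (4, 6)→(10, 10): d=(6,4) right/bottom  bias=-1
    (2,0)@(5, 1): e=[102,0,-34] → ·  [on edge]
    (2,3)@(5, 7): e=[54,12,2] → #
    (3,3)@(7, 7): e=[42,32,-6] → ·
    (2,4)@(5, 9): e=[38,16,14] → #
    (3,4)@(7, 9): e=[26,36,6] → #
    (4,4)@(9, 9): e=[14,56,-2] → ·
    (1,5)@(3, 11): e=[34,0,34] → #  [on edge]
    (4,5)@(9, 11): e=[-2,60,10] → ·
    (1,6)@(3, 13): e=[18,4,46] → #
    (3,6)@(7, 13): e=[-6,44,30] → ·
    (1,7)@(3, 15): e=[2,8,58] → #
    (2,7)@(5, 15): e=[-10,28,50] → ·
    (0,10)@(1, 21): e=[-34,0,102] → ·  [on edge]
  covered (9 px):
    · · · · · ·
    · · · · · ·
    · · · · · ·
    · · # · · ·
    · · # # · ·
    · # # # · ·
    · # # · · ·
    · # · · · ·
    · · · · · ·
    · · · · · ·
    · · · · · ·
    · · · · · ·
T2:
  2·area = 56
  edge (8, 12)→(0, 22): d=(-8,10) right/bottom  bias=-1
  edge (0, 22)→(4, 10): d=(4,-12) top-left  bias=+0
  edge (4, 10)→(8, 12): d=(4,2) right/bottom  bias=-1
    (3,0)@(7, 1): e=[98,0,-42] → ·  [on edge]
    (2,3)@(5, 7): e=[70,0,-14] → ·  [on edge]
    (2,5)@(5, 11): e=[38,16,2] → #
    (3,5)@(7, 11): e=[18,40,-2] → ·
    (1,6)@(3, 13): e=[42,0,14] → #  [on edge]
    (3,6)@(7, 13): e=[2,48,6] → #
    (4,6)@(9, 13): e=[-18,72,2] → ·
    (1,7)@(3, 15): e=[26,8,22] → #
    (3,7)@(7, 15): e=[-14,56,14] → ·
    (1,8)@(3, 17): e=[10,16,30] → #
    (2,8)@(5, 17): e=[-10,40,26] → ·
    (0,9)@(1, 19): e=[14,0,42] → #  [on edge]
  covered (8 px):
    · · · · · ·
    · · · · · ·
    · · · · · ·
    · · · · · ·
    · · · · · ·
    · · # · · ·
    · # # # · ·
    · # # · · ·
    · # · · · ·
    # · · · · ·
    · · · · · ·
    · · · · · ·
T3:
  2·area = 12  (B↔C swapped to make it positive)
  edge (6, 12)→(6, 10): d=(0,-2) top-left  bias=+0
  edge (6, 10)→(12, 4): d=(6,-6) top-left  bias=+0
  edge (12, 4)→(6, 12): d=(-6,8) right/bottom  bias=-1
    (5,2)@(11, 5): e=[10,0,2] → #  [on edge]
    (4,3)@(9, 7): e=[6,0,6] → #  [on edge]
    (5,3)@(11, 7): e=[10,12,-10] → ·
    (3,4)@(7, 9): e=[2,0,10] → #  [on edge]
    (4,4)@(9, 9): e=[6,12,-6] → ·
    (2,5)@(5, 11): e=[-2,0,14] → ·  [on edge]
    (3,5)@(7, 11): e=[2,12,-2] → ·
    (1,6)@(3, 13): e=[-6,0,18] → ·  [on edge]
    (0,7)@(1, 15): e=[-10,0,22] → ·  [on edge]
  covered (3 px):
    · · · · · ·
    · · · · · ·
    · · · · · #
    · · · · # ·
    · · · # · ·
    · · · · · ·
    · · · · · ·
    · · · · · ·
    · · · · · ·
    · · · · · ·
    · · · · · ·
    · · · · · ·

Result: 28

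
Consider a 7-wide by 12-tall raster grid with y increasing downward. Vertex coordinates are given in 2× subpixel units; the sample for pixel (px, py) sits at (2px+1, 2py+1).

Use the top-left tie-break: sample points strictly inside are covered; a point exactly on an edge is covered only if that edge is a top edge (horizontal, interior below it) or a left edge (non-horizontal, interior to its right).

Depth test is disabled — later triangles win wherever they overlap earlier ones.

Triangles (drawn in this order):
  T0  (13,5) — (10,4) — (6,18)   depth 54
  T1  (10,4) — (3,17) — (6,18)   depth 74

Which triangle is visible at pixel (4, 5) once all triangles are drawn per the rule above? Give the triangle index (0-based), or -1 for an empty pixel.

T0:
  2·area = 46  (B↔C swapped to make it positive)
  edge (13, 5)→(6, 18): d=(-7,13) right/bottom  bias=-1
  edge (6, 18)→(10, 4): d=(4,-14) top-left  bias=+0
  edge (10, 4)→(13, 5): d=(3,1) right/bottom  bias=-1
    (0,0)@(1, 1): e=[184,-138,0] → .  [on edge]
    (3,1)@(7, 3): e=[92,-46,0] → .  [on edge]
    (5,2)@(11, 5): e=[26,18,2] → X
    (6,2)@(13, 5): e=[0,46,0] → .  [on edge]
    (5,3)@(11, 7): e=[12,26,8] → X
    (6,3)@(13, 7): e=[-14,54,6] → .
    (4,4)@(9, 9): e=[24,6,16] → X
    (5,4)@(11, 9): e=[-2,34,14] → .
    (4,5)@(9, 11): e=[10,14,22] → X
    (5,5)@(11, 11): e=[-16,42,20] → .
    (4,6)@(9, 13): e=[-4,22,28] → .
    (3,7)@(7, 15): e=[8,2,36] → X
  covered (5 px):
    . . . . . . .
    . . . . . . .
    . . . . . X .
    . . . . . X .
    . . . . X . .
    . . . . X . .
    . . . . . . .
    . . . X . . .
    . . . . . . .
    . . . . . . .
    . . . . . . .
    . . . . . . .
T1:
  2·area = 46  (B↔C swapped to make it positive)
  edge (10, 4)→(6, 18): d=(-4,14) right/bottom  bias=-1
  edge (6, 18)→(3, 17): d=(-3,-1) top-left  bias=+0
  edge (3, 17)→(10, 4): d=(7,-13) top-left  bias=+0
    (4,3)@(9, 7): e=[2,36,8] → X
    (5,3)@(11, 7): e=[-26,38,34] → .
    (4,4)@(9, 9): e=[-6,30,22] → .
    (3,5)@(7, 11): e=[14,22,10] → X
    (4,5)@(9, 11): e=[-14,24,36] → .
    (3,6)@(7, 13): e=[6,16,24] → X
    (4,6)@(9, 13): e=[-22,18,50] → .
    (2,7)@(5, 15): e=[26,8,12] → X
    (3,7)@(7, 15): e=[-2,10,38] → .
    (1,8)@(3, 17): e=[46,0,0] → X  [on edge]
    (3,8)@(7, 17): e=[-10,4,52] → .
    (1,9)@(3, 19): e=[38,-6,14] → .
    (4,9)@(9, 19): e=[-46,0,92] → .  [on edge]
  covered (6 px):
    . . . . . . .
    . . . . . . .
    . . . . . . .
    . . . . X . .
    . . . . . . .
    . . . X . . .
    . . . X . . .
    . . X . . . .
    . X X . . . .
    . . . . . . .
    . . . . . . .
    . . . . . . .

Z-buffer (winner per pixel, '.' = empty):
  . . . . . . .
  . . . . . . .
  . . . . . 0 .
  . . . . 1 0 .
  . . . . 0 . .
  . . . 1 0 . .
  . . . 1 . . .
  . . 1 0 . . .
  . 1 1 . . . .
  . . . . . . .
  . . . . . . .
  . . . . . . .

Answer: 0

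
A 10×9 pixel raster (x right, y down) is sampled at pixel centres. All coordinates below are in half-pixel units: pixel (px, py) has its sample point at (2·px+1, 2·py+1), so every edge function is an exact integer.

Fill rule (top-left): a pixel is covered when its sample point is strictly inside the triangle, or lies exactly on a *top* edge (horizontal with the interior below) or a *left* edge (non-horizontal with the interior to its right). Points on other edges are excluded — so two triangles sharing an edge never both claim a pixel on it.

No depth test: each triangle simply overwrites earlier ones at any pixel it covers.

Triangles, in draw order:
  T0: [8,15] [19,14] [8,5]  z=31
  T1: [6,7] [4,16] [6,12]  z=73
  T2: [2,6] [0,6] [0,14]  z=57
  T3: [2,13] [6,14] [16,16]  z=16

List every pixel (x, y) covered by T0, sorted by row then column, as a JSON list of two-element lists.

T0:
  2·area = 110  (B↔C swapped to make it positive)
  edge (8, 15)→(8, 5): d=(0,-10) top-left  bias=+0
  edge (8, 5)→(19, 14): d=(11,9) right/bottom  bias=-1
  edge (19, 14)→(8, 15): d=(-11,1) right/bottom  bias=-1
    (4,3)@(9, 7): e=[10,13,87] → #
    (5,3)@(11, 7): e=[30,-5,85] → ·
    (4,4)@(9, 9): e=[10,35,65] → #
    (5,4)@(11, 9): e=[30,17,63] → #
    (6,4)@(13, 9): e=[50,-1,61] → ·
    (4,5)@(9, 11): e=[10,57,43] → #
    (6,5)@(13, 11): e=[50,21,39] → #
    (7,5)@(15, 11): e=[70,3,37] → #
    (8,5)@(17, 11): e=[90,-15,35] → ·
    (4,6)@(9, 13): e=[10,79,21] → #
    (8,6)@(17, 13): e=[90,7,13] → #
    (9,6)@(19, 13): e=[110,-11,11] → ·
  covered (12 px):
    · · · · · · · · · ·
    · · · · · · · · · ·
    · · · · · · · · · ·
    · · · · # · · · · ·
    · · · · # # · · · ·
    · · · · # # # # · ·
    · · · · # # # # # ·
    · · · · · · · · · ·
    · · · · · · · · · ·
T1:
  2·area = 10  (B↔C swapped to make it positive)
  edge (6, 7)→(6, 12): d=(0,5) right/bottom  bias=-1
  edge (6, 12)→(4, 16): d=(-2,4) right/bottom  bias=-1
  edge (4, 16)→(6, 7): d=(2,-9) top-left  bias=+0
    (2,6)@(5, 13): e=[5,2,3] → #
    (3,6)@(7, 13): e=[-5,-6,21] → ·
    (2,7)@(5, 15): e=[5,-2,7] → ·
  covered (1 px):
    · · · · · · · · · ·
    · · · · · · · · · ·
    · · · · · · · · · ·
    · · · · · · · · · ·
    · · · · · · · · · ·
    · · · · · · · · · ·
    · · # · · · · · · ·
    · · · · · · · · · ·
    · · · · · · · · · ·
T2:
  2·area = 16  (B↔C swapped to make it positive)
  edge (2, 6)→(0, 14): d=(-2,8) right/bottom  bias=-1
  edge (0, 14)→(0, 6): d=(0,-8) top-left  bias=+0
  edge (0, 6)→(2, 6): d=(2,0) top-left  bias=+0
    (0,3)@(1, 7): e=[6,8,2] → #
    (1,3)@(3, 7): e=[-10,24,2] → ·
    (0,4)@(1, 9): e=[2,8,6] → #
    (1,4)@(3, 9): e=[-14,24,6] → ·
    (0,5)@(1, 11): e=[-2,8,10] → ·
  covered (2 px):
    · · · · · · · · · ·
    · · · · · · · · · ·
    · · · · · · · · · ·
    # · · · · · · · · ·
    # · · · · · · · · ·
    · · · · · · · · · ·
    · · · · · · · · · ·
    · · · · · · · · · ·
    · · · · · · · · · ·
T3:
  2·area = 2  (B↔C swapped to make it positive)
  edge (2, 13)→(16, 16): d=(14,3) right/bottom  bias=-1
  edge (16, 16)→(6, 14): d=(-10,-2) top-left  bias=+0
  edge (6, 14)→(2, 13): d=(-4,-1) top-left  bias=+0
    (0,6)@(1, 13): e=[3,0,-1] → ·  [on edge]
    (5,7)@(11, 15): e=[1,0,1] → #  [on edge]
    (6,7)@(13, 15): e=[-5,4,3] → ·
    (5,8)@(11, 17): e=[29,-20,-7] → ·
  covered (1 px):
    · · · · · · · · · ·
    · · · · · · · · · ·
    · · · · · · · · · ·
    · · · · · · · · · ·
    · · · · · · · · · ·
    · · · · · · · · · ·
    · · · · · · · · · ·
    · · · · · # · · · ·
    · · · · · · · · · ·

Result: [[4,3],[4,4],[5,4],[4,5],[5,5],[6,5],[7,5],[4,6],[5,6],[6,6],[7,6],[8,6]]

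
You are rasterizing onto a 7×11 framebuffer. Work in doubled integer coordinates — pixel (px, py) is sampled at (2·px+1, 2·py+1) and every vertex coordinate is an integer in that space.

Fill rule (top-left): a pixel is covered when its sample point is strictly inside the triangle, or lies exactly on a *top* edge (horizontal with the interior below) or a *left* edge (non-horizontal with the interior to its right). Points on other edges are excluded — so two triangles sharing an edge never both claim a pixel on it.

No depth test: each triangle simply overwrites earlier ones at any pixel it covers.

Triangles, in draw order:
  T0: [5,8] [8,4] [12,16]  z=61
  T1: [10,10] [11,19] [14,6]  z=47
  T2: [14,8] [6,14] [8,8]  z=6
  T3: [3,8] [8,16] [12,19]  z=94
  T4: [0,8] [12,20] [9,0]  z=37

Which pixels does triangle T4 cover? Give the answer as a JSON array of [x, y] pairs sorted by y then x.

T0:
  2·area = 52
  edge (5, 8)→(8, 4): d=(3,-4) top-left  bias=+0
  edge (8, 4)→(12, 16): d=(4,12) right/bottom  bias=-1
  edge (12, 16)→(5, 8): d=(-7,-8) top-left  bias=+0
    (3,0)@(7, 1): e=[-13,0,65] → ·  [on edge]
    (3,3)@(7, 7): e=[5,24,23] → #
    (4,3)@(9, 7): e=[13,0,39] → ·  [on edge]
    (3,4)@(7, 9): e=[11,32,9] → #
    (4,4)@(9, 9): e=[19,8,25] → #
    (5,4)@(11, 9): e=[27,-16,41] → ·
    (3,5)@(7, 11): e=[17,40,-5] → ·
    (4,5)@(9, 11): e=[25,16,11] → #
    (5,5)@(11, 11): e=[33,-8,27] → ·
    (4,6)@(9, 13): e=[31,24,-3] → ·
    (5,6)@(11, 13): e=[39,0,13] → ·  [on edge]
    (6,9)@(13, 19): e=[65,0,-13] → ·  [on edge]
  covered (4 px):
    · · · · · · ·
    · · · · · · ·
    · · · · · · ·
    · · · # · · ·
    · · · # # · ·
    · · · · # · ·
    · · · · · · ·
    · · · · · · ·
    · · · · · · ·
    · · · · · · ·
    · · · · · · ·
T1:
  2·area = 40  (B↔C swapped to make it positive)
  edge (10, 10)→(14, 6): d=(4,-4) top-left  bias=+0
  edge (14, 6)→(11, 19): d=(-3,13) right/bottom  bias=-1
  edge (11, 19)→(10, 10): d=(-1,-9) top-left  bias=+0
    (4,0)@(9, 1): e=[-40,80,0] → ·  [on edge]
    (6,3)@(13, 7): e=[0,10,30] → #  [on edge]
    (5,4)@(11, 9): e=[0,30,10] → #  [on edge]
    (4,5)@(9, 11): e=[0,50,-10] → ·  [on edge]
    (5,5)@(11, 11): e=[8,24,8] → #
    (6,5)@(13, 11): e=[16,-2,26] → ·
    (3,6)@(7, 13): e=[0,70,-30] → ·  [on edge]
    (5,6)@(11, 13): e=[16,18,6] → #
    (6,6)@(13, 13): e=[24,-8,24] → ·
    (2,7)@(5, 15): e=[0,90,-50] → ·  [on edge]
    (5,7)@(11, 15): e=[24,12,4] → #
    (6,7)@(13, 15): e=[32,-14,22] → ·
    (1,8)@(3, 17): e=[0,110,-70] → ·  [on edge]
    (0,9)@(1, 19): e=[0,130,-90] → ·  [on edge]
    (5,9)@(11, 19): e=[40,0,0] → ·  [on edge]
  covered (7 px):
    · · · · · · ·
    · · · · · · ·
    · · · · · · ·
    · · · · · · #
    · · · · · # #
    · · · · · # ·
    · · · · · # ·
    · · · · · # ·
    · · · · · # ·
    · · · · · · ·
    · · · · · · ·
T2:
  2·area = 36
  edge (14, 8)→(6, 14): d=(-8,6) right/bottom  bias=-1
  edge (6, 14)→(8, 8): d=(2,-6) top-left  bias=+0
  edge (8, 8)→(14, 8): d=(6,0) top-left  bias=+0
    (4,2)@(9, 5): e=[54,0,-18] → ·  [on edge]
    (4,4)@(9, 9): e=[22,8,6] → #
    (5,4)@(11, 9): e=[10,20,6] → #
    (6,4)@(13, 9): e=[-2,32,6] → ·
    (3,5)@(7, 11): e=[18,0,18] → #  [on edge]
    (5,5)@(11, 11): e=[-6,24,18] → ·
    (3,6)@(7, 13): e=[2,4,30] → #
    (4,6)@(9, 13): e=[-10,16,30] → ·
    (3,7)@(7, 15): e=[-14,8,42] → ·
    (2,8)@(5, 17): e=[-18,0,54] → ·  [on edge]
  covered (5 px):
    · · · · · · ·
    · · · · · · ·
    · · · · · · ·
    · · · · · · ·
    · · · · # # ·
    · · · # # · ·
    · · · # · · ·
    · · · · · · ·
    · · · · · · ·
    · · · · · · ·
    · · · · · · ·
T3:
  2·area = 17  (B↔C swapped to make it positive)
  edge (3, 8)→(12, 19): d=(9,11) right/bottom  bias=-1
  edge (12, 19)→(8, 16): d=(-4,-3) top-left  bias=+0
  edge (8, 16)→(3, 8): d=(-5,-8) top-left  bias=+0
    (2,5)@(5, 11): e=[5,11,1] → #
    (3,5)@(7, 11): e=[-17,17,17] → ·
    (2,6)@(5, 13): e=[23,3,-9] → ·
    (3,6)@(7, 13): e=[1,9,7] → #
    (4,6)@(9, 13): e=[-21,15,23] → ·
    (3,7)@(7, 15): e=[19,1,-3] → ·
  covered (2 px):
    · · · · · · ·
    · · · · · · ·
    · · · · · · ·
    · · · · · · ·
    · · · · · · ·
    · · # · · · ·
    · · · # · · ·
    · · · · · · ·
    · · · · · · ·
    · · · · · · ·
    · · · · · · ·
T4:
  2·area = 204  (B↔C swapped to make it positive)
  edge (0, 8)→(9, 0): d=(9,-8) top-left  bias=+0
  edge (9, 0)→(12, 20): d=(3,20) right/bottom  bias=-1
  edge (12, 20)→(0, 8): d=(-12,-12) top-left  bias=+0
    (4,0)@(9, 1): e=[9,3,192] → #
    (5,0)@(11, 1): e=[25,-37,216] → ·
    (3,1)@(7, 3): e=[11,49,144] → #
    (5,1)@(11, 3): e=[43,-31,192] → ·
    (2,2)@(5, 5): e=[13,95,96] → #
    (5,2)@(11, 5): e=[61,-25,168] → ·
    (1,3)@(3, 7): e=[15,141,48] → #
    (5,3)@(11, 7): e=[79,-19,144] → ·
    (0,4)@(1, 9): e=[17,187,0] → #  [on edge]
    (5,4)@(11, 9): e=[97,-13,120] → ·
    (0,5)@(1, 11): e=[35,193,-24] → ·
    (1,5)@(3, 11): e=[51,153,0] → #  [on edge]
    (2,6)@(5, 13): e=[85,119,0] → #  [on edge]
    (3,7)@(7, 15): e=[119,85,0] → #  [on edge]
    (4,8)@(9, 17): e=[153,51,0] → #  [on edge]
    (5,9)@(11, 19): e=[187,17,0] → #  [on edge]
    (6,10)@(13, 21): e=[221,-17,0] → ·  [on edge]
  covered (28 px):
    · · · · # · ·
    · · · # # · ·
    · · # # # · ·
    · # # # # · ·
    # # # # # · ·
    · # # # # · ·
    · · # # # · ·
    · · · # # # ·
    · · · · # # ·
    · · · · · # ·
    · · · · · · ·

Answer: [[4,0],[3,1],[4,1],[2,2],[3,2],[4,2],[1,3],[2,3],[3,3],[4,3],[0,4],[1,4],[2,4],[3,4],[4,4],[1,5],[2,5],[3,5],[4,5],[2,6],[3,6],[4,6],[3,7],[4,7],[5,7],[4,8],[5,8],[5,9]]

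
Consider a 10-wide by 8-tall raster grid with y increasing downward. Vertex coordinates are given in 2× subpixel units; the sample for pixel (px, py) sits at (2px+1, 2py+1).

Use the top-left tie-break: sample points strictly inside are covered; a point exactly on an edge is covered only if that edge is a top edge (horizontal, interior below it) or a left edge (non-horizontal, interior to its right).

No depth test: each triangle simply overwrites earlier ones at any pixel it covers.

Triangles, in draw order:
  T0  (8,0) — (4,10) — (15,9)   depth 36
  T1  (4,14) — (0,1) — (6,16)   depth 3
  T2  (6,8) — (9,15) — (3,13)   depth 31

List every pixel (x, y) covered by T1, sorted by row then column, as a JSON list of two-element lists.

T0:
  2·area = 106  (B↔C swapped to make it positive)
  edge (8, 0)→(15, 9): d=(7,9) right/bottom  bias=-1
  edge (15, 9)→(4, 10): d=(-11,1) right/bottom  bias=-1
  edge (4, 10)→(8, 0): d=(4,-10) top-left  bias=+0
    (3,1)@(7, 3): e=[30,74,2] → █
    (4,1)@(9, 3): e=[12,72,22] → █
    (5,1)@(11, 3): e=[-6,70,42] → ·
    (3,2)@(7, 5): e=[44,52,10] → █
    (5,2)@(11, 5): e=[8,48,50] → █
    (6,2)@(13, 5): e=[-10,46,70] → ·
    (3,3)@(7, 7): e=[58,30,18] → █
    (6,3)@(13, 7): e=[4,24,78] → █
    (7,3)@(15, 7): e=[-14,22,98] → ·
    (2,4)@(5, 9): e=[90,10,6] → █
    (7,4)@(15, 9): e=[0,0,106] → ·  [on edge]
    (2,5)@(5, 11): e=[104,-12,14] → ·
  covered (14 px):
    · · · · · · · · · ·
    · · · █ █ · · · · ·
    · · · █ █ █ · · · ·
    · · · █ █ █ █ · · ·
    · · █ █ █ █ █ · · ·
    · · · · · · · · · ·
    · · · · · · · · · ·
    · · · · · · · · · ·
T1:
  2·area = 18
  edge (4, 14)→(0, 1): d=(-4,-13) top-left  bias=+0
  edge (0, 1)→(6, 16): d=(6,15) right/bottom  bias=-1
  edge (6, 16)→(4, 14): d=(-2,-2) top-left  bias=+0
    (1,4)@(3, 9): e=[7,3,8] → █
    (2,4)@(5, 9): e=[33,-27,12] → ·
    (0,5)@(1, 11): e=[-27,45,0] → ·  [on edge]
    (1,5)@(3, 11): e=[-1,15,4] → ·
    (1,6)@(3, 13): e=[-9,27,0] → ·  [on edge]
    (2,7)@(5, 15): e=[9,9,0] → █  [on edge]
    (3,7)@(7, 15): e=[35,-21,4] → ·
  covered (2 px):
    · · · · · · · · · ·
    · · · · · · · · · ·
    · · · · · · · · · ·
    · · · · · · · · · ·
    · █ · · · · · · · ·
    · · · · · · · · · ·
    · · · · · · · · · ·
    · · █ · · · · · · ·
T2:
  2·area = 36
  edge (6, 8)→(9, 15): d=(3,7) right/bottom  bias=-1
  edge (9, 15)→(3, 13): d=(-6,-2) top-left  bias=+0
  edge (3, 13)→(6, 8): d=(3,-5) top-left  bias=+0
    (1,0)@(3, 1): e=[0,72,-36] → ·  [on edge]
    (4,1)@(9, 3): e=[-36,72,0] → ·  [on edge]
    (2,5)@(5, 11): e=[16,16,4] → █
    (3,5)@(7, 11): e=[2,20,14] → █
    (4,5)@(9, 11): e=[-12,24,24] → ·
    (1,6)@(3, 13): e=[36,0,0] → █  [on edge]
    (4,6)@(9, 13): e=[-6,12,30] → ·
    (1,7)@(3, 15): e=[42,-12,6] → ·
    (2,7)@(5, 15): e=[28,-8,16] → ·
    (3,7)@(7, 15): e=[14,-4,26] → ·
    (4,7)@(9, 15): e=[0,0,36] → ·  [on edge]
  covered (5 px):
    · · · · · · · · · ·
    · · · · · · · · · ·
    · · · · · · · · · ·
    · · · · · · · · · ·
    · · · · · · · · · ·
    · · █ █ · · · · · ·
    · █ █ █ · · · · · ·
    · · · · · · · · · ·

Result: [[1,4],[2,7]]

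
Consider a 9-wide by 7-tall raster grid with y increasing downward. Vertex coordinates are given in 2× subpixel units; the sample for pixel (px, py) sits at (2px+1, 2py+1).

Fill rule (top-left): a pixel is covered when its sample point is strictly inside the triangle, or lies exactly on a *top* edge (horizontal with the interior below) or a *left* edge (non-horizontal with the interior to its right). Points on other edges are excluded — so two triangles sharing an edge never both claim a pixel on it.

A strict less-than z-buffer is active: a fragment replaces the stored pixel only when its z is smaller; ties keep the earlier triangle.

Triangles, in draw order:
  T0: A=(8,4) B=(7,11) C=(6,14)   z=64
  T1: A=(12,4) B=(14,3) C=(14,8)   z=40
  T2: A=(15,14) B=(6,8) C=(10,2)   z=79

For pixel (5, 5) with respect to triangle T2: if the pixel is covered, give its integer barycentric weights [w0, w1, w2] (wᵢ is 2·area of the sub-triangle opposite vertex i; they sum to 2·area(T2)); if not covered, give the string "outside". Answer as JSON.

T0:
  2·area = 4
  edge (8, 4)→(7, 11): d=(-1,7) right/bottom  bias=-1
  edge (7, 11)→(6, 14): d=(-1,3) right/bottom  bias=-1
  edge (6, 14)→(8, 4): d=(2,-10) top-left  bias=+0
    (4,2)@(9, 5): e=[-8,0,12] → ·  [on edge]
    (3,4)@(7, 9): e=[2,2,0] → █  [on edge]
    (4,4)@(9, 9): e=[-12,-4,20] → ·
    (3,5)@(7, 11): e=[0,0,4] → ·  [on edge]
  covered (1 px):
    · · · · · · · · ·
    · · · · · · · · ·
    · · · · · · · · ·
    · · · · · · · · ·
    · · · █ · · · · ·
    · · · · · · · · ·
    · · · · · · · · ·
T1:
  2·area = 10
  edge (12, 4)→(14, 3): d=(2,-1) top-left  bias=+0
  edge (14, 3)→(14, 8): d=(0,5) right/bottom  bias=-1
  edge (14, 8)→(12, 4): d=(-2,-4) top-left  bias=+0
    (6,2)@(13, 5): e=[3,5,2] → █
    (7,2)@(15, 5): e=[5,-5,10] → ·
    (6,3)@(13, 7): e=[7,5,-2] → ·
  covered (1 px):
    · · · · · · · · ·
    · · · · · · · · ·
    · · · · · · █ · ·
    · · · · · · · · ·
    · · · · · · · · ·
    · · · · · · · · ·
    · · · · · · · · ·
T2:
  2·area = 78
  edge (15, 14)→(6, 8): d=(-9,-6) top-left  bias=+0
  edge (6, 8)→(10, 2): d=(4,-6) top-left  bias=+0
  edge (10, 2)→(15, 14): d=(5,12) right/bottom  bias=-1
    (4,2)@(9, 5): e=[45,6,27] → █
    (5,2)@(11, 5): e=[57,18,3] → █
    (6,2)@(13, 5): e=[69,30,-21] → ·
    (3,3)@(7, 7): e=[15,2,61] → █
    (6,3)@(13, 7): e=[51,38,-11] → ·
    (3,4)@(7, 9): e=[-3,10,71] → ·
    (4,4)@(9, 9): e=[9,22,47] → █
    (6,4)@(13, 9): e=[33,46,-1] → ·
    (4,5)@(9, 11): e=[-9,30,57] → ·
    (5,5)@(11, 11): e=[3,42,33] → █
    (6,5)@(13, 11): e=[15,54,9] → █
    (7,5)@(15, 11): e=[27,66,-15] → ·
  covered (9 px):
    · · · · · · · · ·
    · · · · · · · · ·
    · · · · █ █ · · ·
    · · · █ █ █ · · ·
    · · · · █ █ · · ·
    · · · · · █ █ · ·
    · · · · · · · · ·

Result: [42,33,3]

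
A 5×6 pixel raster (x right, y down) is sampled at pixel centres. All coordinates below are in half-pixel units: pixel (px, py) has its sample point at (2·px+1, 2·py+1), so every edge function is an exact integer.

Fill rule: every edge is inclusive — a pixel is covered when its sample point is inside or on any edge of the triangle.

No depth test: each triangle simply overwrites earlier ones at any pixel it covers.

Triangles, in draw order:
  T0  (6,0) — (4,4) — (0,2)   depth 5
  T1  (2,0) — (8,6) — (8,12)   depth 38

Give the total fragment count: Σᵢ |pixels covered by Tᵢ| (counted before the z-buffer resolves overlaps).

T0:
  2·area = 20
  edge (6, 0)→(4, 4): d=(-2,4) inclusive
  edge (4, 4)→(0, 2): d=(-4,-2) inclusive
  edge (0, 2)→(6, 0): d=(6,-2) inclusive
    (1,0)@(3, 1): e=[10,10,0] → X  [on edge]
    (2,0)@(5, 1): e=[2,14,4] → X
    (3,0)@(7, 1): e=[-6,18,8] → .
    (1,1)@(3, 3): e=[6,2,12] → X
    (2,1)@(5, 3): e=[-2,6,16] → .
    (1,2)@(3, 5): e=[2,-6,24] → .
  covered (3 px):
    . X X . .
    . X . . .
    . . . . .
    . . . . .
    . . . . .
    . . . . .
T1:
  2·area = 36
  edge (2, 0)→(8, 6): d=(6,6) inclusive
  edge (8, 6)→(8, 12): d=(0,6) inclusive
  edge (8, 12)→(2, 0): d=(-6,-12) inclusive
    (1,0)@(3, 1): e=[0,30,6] → X  [on edge]
    (2,0)@(5, 1): e=[-12,18,30] → .
    (1,1)@(3, 3): e=[12,30,-6] → .
    (2,1)@(5, 3): e=[0,18,18] → X  [on edge]
    (3,1)@(7, 3): e=[-12,6,42] → .
    (2,2)@(5, 5): e=[12,18,6] → X
    (3,2)@(7, 5): e=[0,6,30] → X  [on edge]
    (4,2)@(9, 5): e=[-12,-6,54] → .
    (2,3)@(5, 7): e=[24,18,-6] → .
    (3,3)@(7, 7): e=[12,6,18] → X
    (4,3)@(9, 7): e=[0,-6,42] → .  [on edge]
    (3,4)@(7, 9): e=[24,6,6] → X
  covered (6 px):
    . X . . .
    . . X . .
    . . X X .
    . . . X .
    . . . X .
    . . . . .

Result: 9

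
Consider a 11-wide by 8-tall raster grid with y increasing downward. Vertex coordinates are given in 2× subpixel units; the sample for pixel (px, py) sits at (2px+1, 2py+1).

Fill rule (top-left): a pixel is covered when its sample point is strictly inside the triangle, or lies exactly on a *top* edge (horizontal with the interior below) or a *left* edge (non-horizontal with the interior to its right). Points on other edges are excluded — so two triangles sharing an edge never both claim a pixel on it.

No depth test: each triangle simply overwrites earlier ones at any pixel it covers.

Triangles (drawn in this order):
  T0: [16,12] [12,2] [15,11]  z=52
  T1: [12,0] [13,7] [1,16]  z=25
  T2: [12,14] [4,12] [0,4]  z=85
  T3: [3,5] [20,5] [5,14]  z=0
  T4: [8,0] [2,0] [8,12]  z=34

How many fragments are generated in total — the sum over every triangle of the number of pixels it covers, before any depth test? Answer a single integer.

T0:
  2·area = 6  (B↔C swapped to make it positive)
  edge (16, 12)→(15, 11): d=(-1,-1) top-left  bias=+0
  edge (15, 11)→(12, 2): d=(-3,-9) top-left  bias=+0
  edge (12, 2)→(16, 12): d=(4,10) right/bottom  bias=-1
    (2,0)@(5, 1): e=[0,-60,66] → ·  [on edge]
    (3,1)@(7, 3): e=[0,-48,54] → ·  [on edge]
    (4,2)@(9, 5): e=[0,-36,42] → ·  [on edge]
    (6,2)@(13, 5): e=[4,0,2] → █  [on edge]
    (7,2)@(15, 5): e=[6,18,-18] → ·
    (5,3)@(11, 7): e=[0,-24,30] → ·  [on edge]
    (6,3)@(13, 7): e=[2,-6,10] → ·
    (6,4)@(13, 9): e=[0,-12,18] → ·  [on edge]
    (7,5)@(15, 11): e=[0,0,6] → █  [on edge]
    (8,5)@(17, 11): e=[2,18,-14] → ·
    (7,6)@(15, 13): e=[-2,-6,14] → ·
    (8,6)@(17, 13): e=[0,12,-6] → ·  [on edge]
    (9,7)@(19, 15): e=[0,24,-18] → ·  [on edge]
  covered (2 px):
    · · · · · · · · · · ·
    · · · · · · · · · · ·
    · · · · · · █ · · · ·
    · · · · · · · · · · ·
    · · · · · · · · · · ·
    · · · · · · · █ · · ·
    · · · · · · · · · · ·
    · · · · · · · · · · ·
T1:
  2·area = 93
  edge (12, 0)→(13, 7): d=(1,7) right/bottom  bias=-1
  edge (13, 7)→(1, 16): d=(-12,9) right/bottom  bias=-1
  edge (1, 16)→(12, 0): d=(11,-16) top-left  bias=+0
    (10,0)@(21, 1): e=[-62,0,155] → ·  [on edge]
    (5,1)@(11, 3): e=[10,66,17] → █
    (6,1)@(13, 3): e=[-4,48,49] → ·
    (4,2)@(9, 5): e=[26,60,7] → █
    (6,2)@(13, 5): e=[-2,24,71] → ·
    (4,3)@(9, 7): e=[28,36,29] → █
    (6,3)@(13, 7): e=[0,0,93] → ·  [on edge]
    (3,4)@(7, 9): e=[44,30,19] → █
    (5,4)@(11, 9): e=[16,-6,83] → ·
    (2,5)@(5, 11): e=[60,24,9] → █
    (4,5)@(9, 11): e=[32,-12,73] → ·
    (2,6)@(5, 13): e=[62,0,31] → ·  [on edge]
  covered (9 px):
    · · · · · · · · · · ·
    · · · · · █ · · · · ·
    · · · · █ █ · · · · ·
    · · · · █ █ · · · · ·
    · · · █ █ · · · · · ·
    · · █ █ · · · · · · ·
    · · · · · · · · · · ·
    · · · · · · · · · · ·
T2:
  2·area = 56
  edge (12, 14)→(4, 12): d=(-8,-2) top-left  bias=+0
  edge (4, 12)→(0, 4): d=(-4,-8) top-left  bias=+0
  edge (0, 4)→(12, 14): d=(12,10) right/bottom  bias=-1
    (0,2)@(1, 5): e=[50,4,2] → █
    (1,2)@(3, 5): e=[54,20,-18] → ·
    (0,3)@(1, 7): e=[34,-4,26] → ·
    (1,3)@(3, 7): e=[38,12,6] → █
    (2,3)@(5, 7): e=[42,28,-14] → ·
    (1,4)@(3, 9): e=[22,4,30] → █
    (2,4)@(5, 9): e=[26,20,10] → █
    (3,4)@(7, 9): e=[30,36,-10] → ·
    (1,5)@(3, 11): e=[6,-4,54] → ·
    (2,5)@(5, 11): e=[10,12,34] → █
    (3,5)@(7, 11): e=[14,28,14] → █
    (4,5)@(9, 11): e=[18,44,-6] → ·
  covered (7 px):
    · · · · · · · · · · ·
    · · · · · · · · · · ·
    █ · · · · · · · · · ·
    · █ · · · · · · · · ·
    · █ █ · · · · · · · ·
    · · █ █ · · · · · · ·
    · · · · █ · · · · · ·
    · · · · · · · · · · ·
T3:
  2·area = 153
  edge (3, 5)→(20, 5): d=(17,0) top-left  bias=+0
  edge (20, 5)→(5, 14): d=(-15,9) right/bottom  bias=-1
  edge (5, 14)→(3, 5): d=(-2,-9) top-left  bias=+0
    (0,2)@(1, 5): e=[0,171,-18] → ·  [on edge]
    (1,2)@(3, 5): e=[0,153,0] → █  [on edge]
    (2,2)@(5, 5): e=[0,135,18] → █  [on edge]
    (3,2)@(7, 5): e=[0,117,36] → █  [on edge]
    (4,2)@(9, 5): e=[0,99,54] → █  [on edge]
    (5,2)@(11, 5): e=[0,81,72] → █  [on edge]
    (6,2)@(13, 5): e=[0,63,90] → █  [on edge]
    (7,2)@(15, 5): e=[0,45,108] → █  [on edge]
    (8,2)@(17, 5): e=[0,27,126] → █  [on edge]
    (9,2)@(19, 5): e=[0,9,144] → █  [on edge]
    (10,2)@(21, 5): e=[0,-9,162] → ·  [on edge]
    (1,3)@(3, 7): e=[34,123,-4] → ·
  covered (24 px):
    · · · · · · · · · · ·
    · · · · · · · · · · ·
    · █ █ █ █ █ █ █ █ █ ·
    · · █ █ █ █ █ █ · · ·
    · · █ █ █ █ █ · · · ·
    · · █ █ █ · · · · · ·
    · · █ · · · · · · · ·
    · · · · · · · · · · ·
T4:
  2·area = 72  (B↔C swapped to make it positive)
  edge (8, 0)→(8, 12): d=(0,12) right/bottom  bias=-1
  edge (8, 12)→(2, 0): d=(-6,-12) top-left  bias=+0
  edge (2, 0)→(8, 0): d=(6,0) top-left  bias=+0
    (1,0)@(3, 1): e=[60,6,6] → █
    (2,0)@(5, 1): e=[36,30,6] → █
    (3,0)@(7, 1): e=[12,54,6] → █
    (4,0)@(9, 1): e=[-12,78,6] → ·
    (1,1)@(3, 3): e=[60,-6,18] → ·
    (2,1)@(5, 3): e=[36,18,18] → █
    (4,1)@(9, 3): e=[-12,66,18] → ·
    (2,2)@(5, 5): e=[36,6,30] → █
    (4,2)@(9, 5): e=[-12,54,30] → ·
    (2,3)@(5, 7): e=[36,-6,42] → ·
    (3,3)@(7, 7): e=[12,18,42] → █
    (4,3)@(9, 7): e=[-12,42,42] → ·
  covered (9 px):
    · █ █ █ · · · · · · ·
    · · █ █ · · · · · · ·
    · · █ █ · · · · · · ·
    · · · █ · · · · · · ·
    · · · █ · · · · · · ·
    · · · · · · · · · · ·
    · · · · · · · · · · ·
    · · · · · · · · · · ·

Result: 51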